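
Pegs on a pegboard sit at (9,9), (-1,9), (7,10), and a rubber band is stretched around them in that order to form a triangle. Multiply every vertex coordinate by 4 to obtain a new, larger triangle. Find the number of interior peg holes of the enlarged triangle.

By the shoelace formula, twice the signed area is |(9·9 − (-1)·9) + ((-1)·10 − 7·9) + (7·9 − 9·10)| = 10, so the area is 5.
Along each edge there are gcd(|Δx|,|Δy|)+1 lattice points, so counting each shared vertex once the boundary has gcd(10,0) + gcd(8,1) + gcd(2,1) = 10+1+1 = 12.
Scaling by 4 multiplies the area by 4² = 16 (so the new area is 80) and multiplies the boundary lattice-point count by 4, giving 48.
By Pick's theorem, the interior count of the dilated polygon is 80 − 48/2 + 1 = 57.

57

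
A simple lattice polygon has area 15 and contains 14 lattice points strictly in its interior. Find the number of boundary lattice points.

Pick's theorem gives A = I + B/2 − 1, so B = 2(A − I + 1) = 2(15 − 14 + 1) = 4.

4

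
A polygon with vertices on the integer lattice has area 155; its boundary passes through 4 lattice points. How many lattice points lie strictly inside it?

From Pick's theorem, I = A − B/2 + 1 = 155 − 4/2 + 1 = 154.

154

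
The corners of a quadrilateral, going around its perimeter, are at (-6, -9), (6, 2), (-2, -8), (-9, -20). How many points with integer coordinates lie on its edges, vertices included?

5

The number of boundary lattice points is Σ gcd(|Δx|,|Δy|) = gcd(12,11) + gcd(8,10) + gcd(7,12) + gcd(3,11) = 1+2+1+1 = 5.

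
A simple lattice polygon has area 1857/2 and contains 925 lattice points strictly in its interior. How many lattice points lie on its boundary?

Pick's theorem gives A = I + B/2 − 1, so B = 2(A − I + 1) = 2(1857/2 − 925 + 1) = 9.

9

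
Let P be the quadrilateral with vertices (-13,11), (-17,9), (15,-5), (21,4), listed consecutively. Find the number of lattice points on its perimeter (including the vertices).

8

Summing gcd(|Δx|,|Δy|) over the edges gives the boundary count: gcd(4,2) + gcd(32,14) + gcd(6,9) + gcd(34,7) = 2+2+3+1 = 8.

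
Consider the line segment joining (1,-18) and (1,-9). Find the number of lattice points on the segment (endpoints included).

The number of lattice points on a segment between lattice points is gcd(|Δx|,|Δy|) + 1 = gcd(0,9) + 1 = 9 + 1 = 10.

10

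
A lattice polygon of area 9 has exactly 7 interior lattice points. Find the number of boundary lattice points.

Pick's theorem gives A = I + B/2 − 1, so B = 2(A − I + 1) = 2(9 − 7 + 1) = 6.

6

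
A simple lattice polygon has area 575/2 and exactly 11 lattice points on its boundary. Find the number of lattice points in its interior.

283

Pick's theorem A = I + B/2 − 1 rearranges to I = A − B/2 + 1 = 575/2 − 11/2 + 1 = 283.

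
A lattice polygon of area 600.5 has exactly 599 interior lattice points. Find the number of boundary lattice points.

5

Pick's theorem gives A = I + B/2 − 1, so B = 2(A − I + 1) = 2(600.5 − 599 + 1) = 5.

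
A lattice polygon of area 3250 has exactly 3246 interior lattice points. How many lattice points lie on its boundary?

Pick's theorem gives A = I + B/2 − 1, so B = 2(A − I + 1) = 2(3250 − 3246 + 1) = 10.

10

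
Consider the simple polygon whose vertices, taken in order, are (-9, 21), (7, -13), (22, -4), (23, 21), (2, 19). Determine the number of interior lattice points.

The shoelace formula gives twice the area as |((-9)·(-13) − 7·21) + (7·(-4) − 22·(-13)) + (22·21 − 23·(-4)) + (23·19 − 2·21) + (2·21 − (-9)·19)| = 1390, so the area is 695.
The number of boundary lattice points is Σ gcd(|Δx|,|Δy|) = gcd(16,34) + gcd(15,9) + gcd(1,25) + gcd(21,2) + gcd(11,2) = 2+3+1+1+1 = 8.
Pick's theorem gives I = A − B/2 + 1 = 695 − 8/2 + 1 = 692.

692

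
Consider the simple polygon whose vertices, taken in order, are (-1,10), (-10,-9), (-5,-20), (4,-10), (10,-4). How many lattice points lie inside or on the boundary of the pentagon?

By the shoelace formula, twice the signed area is |((-1)·(-9) − (-10)·10) + ((-10)·(-20) − (-5)·(-9)) + ((-5)·(-10) − 4·(-20)) + (4·(-4) − 10·(-10)) + (10·10 − (-1)·(-4))| = 574, so the area is 287.
The number of boundary lattice points is Σ gcd(|Δx|,|Δy|) = gcd(9,19) + gcd(5,11) + gcd(9,10) + gcd(6,6) + gcd(11,14) = 1+1+1+6+1 = 10.
Pick's theorem gives I = A − B/2 + 1 = 287 − 10/2 + 1 = 283, so the closed region contains I + B = 283 + 10 = 293 lattice points.

293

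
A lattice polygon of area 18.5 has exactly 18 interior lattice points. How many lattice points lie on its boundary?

Pick's theorem gives A = I + B/2 − 1, so B = 2(A − I + 1) = 2(18.5 − 18 + 1) = 3.

3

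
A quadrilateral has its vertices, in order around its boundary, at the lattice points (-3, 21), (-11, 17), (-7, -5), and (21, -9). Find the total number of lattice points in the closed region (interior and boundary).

Using the shoelace formula, 2A = |((-3)·17 − (-11)·21) + ((-11)·(-5) − (-7)·17) + ((-7)·(-9) − 21·(-5)) + (21·21 − (-3)·(-9))| = 936, so the area is 468.
The number of boundary lattice points is Σ gcd(|Δx|,|Δy|) = gcd(8,4) + gcd(4,22) + gcd(28,4) + gcd(24,30) = 4+2+4+6 = 16.
Pick's theorem gives I = A − B/2 + 1 = 468 − 16/2 + 1 = 461, so the closed region contains I + B = 461 + 16 = 477 lattice points.

477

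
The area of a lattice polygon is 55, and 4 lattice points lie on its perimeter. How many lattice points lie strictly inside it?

54

Pick's theorem A = I + B/2 − 1 rearranges to I = A − B/2 + 1 = 55 − 4/2 + 1 = 54.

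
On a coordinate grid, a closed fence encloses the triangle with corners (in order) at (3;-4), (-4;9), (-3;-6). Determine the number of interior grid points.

45

Using the shoelace formula, 2A = |[3·9 − (-4)·(-4)] + [(-4)·(-6) − (-3)·9] + [(-3)·(-4) − 3·(-6)]| = 92, so the area is 46.
Summing gcd(|Δx|,|Δy|) over the edges gives the boundary count: gcd(7,13) + gcd(1,15) + gcd(6,2) = 1+1+2 = 4.
By Pick's theorem A = I + B/2 − 1, so I = 46 − 4/2 + 1 = 45.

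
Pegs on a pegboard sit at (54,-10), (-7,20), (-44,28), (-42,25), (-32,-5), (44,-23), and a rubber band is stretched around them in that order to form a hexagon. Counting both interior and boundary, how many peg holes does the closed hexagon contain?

The shoelace formula gives twice the area as |(54·20 − (-7)·(-10)) + ((-7)·28 − (-44)·20) + ((-44)·25 − (-42)·28) + ((-42)·(-5) − (-32)·25) + ((-32)·(-23) − 44·(-5)) + (44·(-10) − 54·(-23))| = 4538, so the area is 2269.
The number of boundary lattice points is Σ gcd(|Δx|,|Δy|) = gcd(61,30) + gcd(37,8) + gcd(2,3) + gcd(10,30) + gcd(76,18) + gcd(10,13) = 1+1+1+10+2+1 = 16.
Pick's theorem gives I = A − B/2 + 1 = 2269 − 16/2 + 1 = 2262, so the closed region contains I + B = 2262 + 16 = 2278 lattice points.

2278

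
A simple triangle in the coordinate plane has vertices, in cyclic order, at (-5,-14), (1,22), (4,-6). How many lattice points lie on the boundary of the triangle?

Along each edge there are gcd(|Δx|,|Δy|)+1 lattice points, so counting each shared vertex once the boundary has gcd(6,36) + gcd(3,28) + gcd(9,8) = 6+1+1 = 8.

8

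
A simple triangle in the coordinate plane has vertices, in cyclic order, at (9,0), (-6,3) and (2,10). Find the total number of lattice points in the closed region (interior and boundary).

68

The shoelace formula gives twice the area as |(9·3 − (-6)·0) + ((-6)·10 − 2·3) + (2·0 − 9·10)| = 129, so the area is 64.5.
The number of boundary lattice points is Σ gcd(|Δx|,|Δy|) = gcd(15,3) + gcd(8,7) + gcd(7,10) = 3+1+1 = 5.
Pick's theorem gives I = A − B/2 + 1 = 64.5 − 5/2 + 1 = 63, so the closed region contains I + B = 63 + 5 = 68 lattice points.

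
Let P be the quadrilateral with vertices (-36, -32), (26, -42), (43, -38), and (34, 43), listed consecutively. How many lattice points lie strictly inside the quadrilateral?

3374

Using the shoelace formula, 2A = |((-36)·(-42) − 26·(-32)) + (26·(-38) − 43·(-42)) + (43·43 − 34·(-38)) + (34·(-32) − (-36)·43)| = 6763, so the area is 3381.5.
Along each edge there are gcd(|Δx|,|Δy|)+1 lattice points, so counting each shared vertex once the boundary has gcd(62,10) + gcd(17,4) + gcd(9,81) + gcd(70,75) = 2+1+9+5 = 17.
Pick's theorem gives I = A − B/2 + 1 = 3381.5 − 17/2 + 1 = 3374.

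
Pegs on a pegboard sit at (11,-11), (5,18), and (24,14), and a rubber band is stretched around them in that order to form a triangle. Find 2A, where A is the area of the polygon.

527

Using the shoelace formula, 2A = |[11·18 − 5·(-11)] + [5·14 − 24·18] + [24·(-11) − 11·14]| = 527, so the area is 527/2.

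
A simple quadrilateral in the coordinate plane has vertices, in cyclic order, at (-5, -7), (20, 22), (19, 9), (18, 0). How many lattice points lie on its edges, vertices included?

4

Along each edge there are gcd(|Δx|,|Δy|)+1 lattice points, so counting each shared vertex once the boundary has gcd(25,29) + gcd(1,13) + gcd(1,9) + gcd(23,7) = 1+1+1+1 = 4.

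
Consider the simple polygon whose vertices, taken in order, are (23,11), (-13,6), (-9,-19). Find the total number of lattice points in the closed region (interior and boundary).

The shoelace formula gives twice the area as |[23·6 − (-13)·11] + [(-13)·(-19) − (-9)·6] + [(-9)·11 − 23·(-19)]| = 920, so the area is 460.
Along each edge there are gcd(|Δx|,|Δy|)+1 lattice points, so counting each shared vertex once the boundary has gcd(36,5) + gcd(4,25) + gcd(32,30) = 1+1+2 = 4.
Pick's theorem gives I = A − B/2 + 1 = 460 − 4/2 + 1 = 459, so the closed region contains I + B = 459 + 4 = 463 lattice points.

463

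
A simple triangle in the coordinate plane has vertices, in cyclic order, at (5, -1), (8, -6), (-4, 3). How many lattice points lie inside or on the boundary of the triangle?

By the shoelace formula, twice the signed area is |(5·(-6) − 8·(-1)) + (8·3 − (-4)·(-6)) + ((-4)·(-1) − 5·3)| = 33, so the area is 16.5.
Summing gcd(|Δx|,|Δy|) over the edges gives the boundary count: gcd(3,5) + gcd(12,9) + gcd(9,4) = 1+3+1 = 5.
Pick's theorem gives I = A − B/2 + 1 = 16.5 − 5/2 + 1 = 15, so the closed region contains I + B = 15 + 5 = 20 lattice points.

20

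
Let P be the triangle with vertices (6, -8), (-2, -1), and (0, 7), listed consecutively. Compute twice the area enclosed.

The shoelace formula gives twice the area as |[6·(-1) − (-2)·(-8)] + [(-2)·7 − 0·(-1)] + [0·(-8) − 6·7]| = 78, so the area is 39.

78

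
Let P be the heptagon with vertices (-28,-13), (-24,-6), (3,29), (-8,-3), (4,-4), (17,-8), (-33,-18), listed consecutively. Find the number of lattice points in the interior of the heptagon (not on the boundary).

573

Using the shoelace formula, 2A = |((-28)·(-6) − (-24)·(-13)) + ((-24)·29 − 3·(-6)) + (3·(-3) − (-8)·29) + ((-8)·(-4) − 4·(-3)) + (4·(-8) − 17·(-4)) + (17·(-18) − (-33)·(-8)) + ((-33)·(-13) − (-28)·(-18))| = 1164, so the area is 582.
The number of boundary lattice points is Σ gcd(|Δx|,|Δy|) = gcd(4,7) + gcd(27,35) + gcd(11,32) + gcd(12,1) + gcd(13,4) + gcd(50,10) + gcd(5,5) = 1+1+1+1+1+10+5 = 20.
Pick's theorem gives I = A − B/2 + 1 = 582 − 20/2 + 1 = 573.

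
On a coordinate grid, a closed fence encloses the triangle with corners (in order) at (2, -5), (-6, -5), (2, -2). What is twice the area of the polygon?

24

By the shoelace formula, twice the signed area is |(2·(-5) − (-6)·(-5)) + ((-6)·(-2) − 2·(-5)) + (2·(-5) − 2·(-2))| = 24, so the area is 12.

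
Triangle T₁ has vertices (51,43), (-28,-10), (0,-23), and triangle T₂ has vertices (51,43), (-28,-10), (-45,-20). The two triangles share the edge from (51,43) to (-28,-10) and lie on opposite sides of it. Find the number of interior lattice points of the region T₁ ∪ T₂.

The union is the simple quadrilateral with vertices (51,43), (0,-23), (-28,-10), (-45,-20) in order.
Using the shoelace formula, 2A = |[51·(-23) − 0·43] + [0·(-10) − (-28)·(-23)] + [(-28)·(-20) − (-45)·(-10)] + [(-45)·43 − 51·(-20)]| = 2622, so the area is 1311.
Summing gcd(|Δx|,|Δy|) over the edges gives the boundary count: gcd(51,66) + gcd(28,13) + gcd(17,10) + gcd(96,63) = 3+1+1+3 = 8.
By Pick's theorem I = A − B/2 + 1 = 1311 − 8/2 + 1 = 1308.

1308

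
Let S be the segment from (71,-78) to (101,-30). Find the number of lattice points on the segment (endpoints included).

7

The number of lattice points on a segment between lattice points is gcd(|Δx|,|Δy|) + 1 = gcd(30,48) + 1 = 6 + 1 = 7.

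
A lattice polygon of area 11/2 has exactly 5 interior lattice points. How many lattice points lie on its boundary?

3

Pick's theorem gives A = I + B/2 − 1, so B = 2(A − I + 1) = 2(11/2 − 5 + 1) = 3.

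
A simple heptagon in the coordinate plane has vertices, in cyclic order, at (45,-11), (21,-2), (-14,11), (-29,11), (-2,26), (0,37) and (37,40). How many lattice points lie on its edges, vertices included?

Along each edge there are gcd(|Δx|,|Δy|)+1 lattice points, so counting each shared vertex once the boundary has gcd(24,9) + gcd(35,13) + gcd(15,0) + gcd(27,15) + gcd(2,11) + gcd(37,3) + gcd(8,51) = 3+1+15+3+1+1+1 = 25.

25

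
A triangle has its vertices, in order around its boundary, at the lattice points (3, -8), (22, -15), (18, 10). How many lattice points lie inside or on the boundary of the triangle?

227

Using the shoelace formula, 2A = |(3·(-15) − 22·(-8)) + (22·10 − 18·(-15)) + (18·(-8) − 3·10)| = 447, so the area is 223.5.
Summing gcd(|Δx|,|Δy|) over the edges gives the boundary count: gcd(19,7) + gcd(4,25) + gcd(15,18) = 1+1+3 = 5.
Pick's theorem gives I = A − B/2 + 1 = 223.5 − 5/2 + 1 = 222, so the closed region contains I + B = 222 + 5 = 227 lattice points.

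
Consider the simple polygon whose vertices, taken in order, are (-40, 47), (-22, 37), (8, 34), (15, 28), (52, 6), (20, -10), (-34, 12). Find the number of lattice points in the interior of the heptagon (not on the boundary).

The shoelace formula gives twice the area as |[(-40)·37 − (-22)·47] + [(-22)·34 − 8·37] + [8·28 − 15·34] + [15·6 − 52·28] + [52·(-10) − 20·6] + [20·12 − (-34)·(-10)] + [(-34)·47 − (-40)·12]| = 5000, so the area is 2500.
The number of boundary lattice points is Σ gcd(|Δx|,|Δy|) = gcd(18,10) + gcd(30,3) + gcd(7,6) + gcd(37,22) + gcd(32,16) + gcd(54,22) + gcd(6,35) = 2+3+1+1+16+2+1 = 26.
Pick's theorem gives I = A − B/2 + 1 = 2500 − 26/2 + 1 = 2488.

2488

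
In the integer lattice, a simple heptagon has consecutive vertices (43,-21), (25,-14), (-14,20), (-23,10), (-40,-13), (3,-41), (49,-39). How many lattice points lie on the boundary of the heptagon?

13

Summing gcd(|Δx|,|Δy|) over the edges gives the boundary count: gcd(18,7) + gcd(39,34) + gcd(9,10) + gcd(17,23) + gcd(43,28) + gcd(46,2) + gcd(6,18) = 1+1+1+1+1+2+6 = 13.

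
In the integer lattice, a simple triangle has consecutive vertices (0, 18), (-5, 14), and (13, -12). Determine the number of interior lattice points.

By the shoelace formula, twice the signed area is |(0·14 − (-5)·18) + ((-5)·(-12) − 13·14) + (13·18 − 0·(-12))| = 202, so the area is 101.
Along each edge there are gcd(|Δx|,|Δy|)+1 lattice points, so counting each shared vertex once the boundary has gcd(5,4) + gcd(18,26) + gcd(13,30) = 1+2+1 = 4.
By Pick's theorem A = I + B/2 − 1, so I = 101 − 4/2 + 1 = 100.

100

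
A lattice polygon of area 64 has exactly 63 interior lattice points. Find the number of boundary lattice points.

4

Pick's theorem gives A = I + B/2 − 1, so B = 2(A − I + 1) = 2(64 − 63 + 1) = 4.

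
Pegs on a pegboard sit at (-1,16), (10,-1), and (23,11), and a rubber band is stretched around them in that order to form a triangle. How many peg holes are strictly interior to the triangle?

176

Using the shoelace formula, 2A = |((-1)·(-1) − 10·16) + (10·11 − 23·(-1)) + (23·16 − (-1)·11)| = 353, so the area is 353/2.
Along each edge there are gcd(|Δx|,|Δy|)+1 lattice points, so counting each shared vertex once the boundary has gcd(11,17) + gcd(13,12) + gcd(24,5) = 1+1+1 = 3.
By Pick's theorem A = I + B/2 − 1, so I = 353/2 − 3/2 + 1 = 176.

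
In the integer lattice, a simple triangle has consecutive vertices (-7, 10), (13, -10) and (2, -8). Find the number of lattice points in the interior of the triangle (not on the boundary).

By the shoelace formula, twice the signed area is |((-7)·(-10) − 13·10) + (13·(-8) − 2·(-10)) + (2·10 − (-7)·(-8))| = 180, so the area is 90.
The number of boundary lattice points is Σ gcd(|Δx|,|Δy|) = gcd(20,20) + gcd(11,2) + gcd(9,18) = 20+1+9 = 30.
Pick's theorem gives I = A − B/2 + 1 = 90 − 30/2 + 1 = 76.

76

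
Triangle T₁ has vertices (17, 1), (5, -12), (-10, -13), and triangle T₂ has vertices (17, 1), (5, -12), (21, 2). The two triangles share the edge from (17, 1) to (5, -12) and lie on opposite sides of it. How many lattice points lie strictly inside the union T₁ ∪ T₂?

110

The union is the simple quadrilateral with vertices (17, 1), (-10, -13), (5, -12), (21, 2) in order.
The shoelace formula gives twice the area as |(17·(-13) − (-10)·1) + ((-10)·(-12) − 5·(-13)) + (5·2 − 21·(-12)) + (21·1 − 17·2)| = 223, so the area is 223/2.
Along each edge there are gcd(|Δx|,|Δy|)+1 lattice points, so counting each shared vertex once the boundary has gcd(27,14) + gcd(15,1) + gcd(16,14) + gcd(4,1) = 1+1+2+1 = 5.
By Pick's theorem I = A − B/2 + 1 = 223/2 − 5/2 + 1 = 110.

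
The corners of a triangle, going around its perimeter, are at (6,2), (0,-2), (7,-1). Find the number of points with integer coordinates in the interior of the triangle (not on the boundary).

10

By the shoelace formula, twice the signed area is |(6·(-2) − 0·2) + (0·(-1) − 7·(-2)) + (7·2 − 6·(-1))| = 22, so the area is 11.
Summing gcd(|Δx|,|Δy|) over the edges gives the boundary count: gcd(6,4) + gcd(7,1) + gcd(1,3) = 2+1+1 = 4.
By Pick's theorem A = I + B/2 − 1, so I = 11 − 4/2 + 1 = 10.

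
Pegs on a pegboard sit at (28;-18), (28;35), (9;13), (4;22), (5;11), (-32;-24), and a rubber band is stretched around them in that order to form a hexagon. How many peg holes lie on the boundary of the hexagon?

Along each edge there are gcd(|Δx|,|Δy|)+1 lattice points, so counting each shared vertex once the boundary has gcd(0,53) + gcd(19,22) + gcd(5,9) + gcd(1,11) + gcd(37,35) + gcd(60,6) = 53+1+1+1+1+6 = 63.

63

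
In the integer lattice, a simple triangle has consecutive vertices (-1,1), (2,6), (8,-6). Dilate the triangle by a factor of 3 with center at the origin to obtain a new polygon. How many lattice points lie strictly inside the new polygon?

286

By the shoelace formula, twice the signed area is |[(-1)·6 − 2·1] + [2·(-6) − 8·6] + [8·1 − (-1)·(-6)]| = 66, so the area is 33.
The number of boundary lattice points is Σ gcd(|Δx|,|Δy|) = gcd(3,5) + gcd(6,12) + gcd(9,7) = 1+6+1 = 8.
Scaling by 3 multiplies the area by 3² = 9 (so the new area is 297) and multiplies the boundary lattice-point count by 3, giving 24.
By Pick's theorem, the interior count of the dilated polygon is 297 − 24/2 + 1 = 286.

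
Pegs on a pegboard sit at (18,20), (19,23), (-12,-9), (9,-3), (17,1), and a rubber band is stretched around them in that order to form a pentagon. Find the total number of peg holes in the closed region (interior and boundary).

325

The shoelace formula gives twice the area as |[18·23 − 19·20] + [19·(-9) − (-12)·23] + [(-12)·(-3) − 9·(-9)] + [9·1 − 17·(-3)] + [17·20 − 18·1]| = 638, so the area is 319.
Along each edge there are gcd(|Δx|,|Δy|)+1 lattice points, so counting each shared vertex once the boundary has gcd(1,3) + gcd(31,32) + gcd(21,6) + gcd(8,4) + gcd(1,19) = 1+1+3+4+1 = 10.
Pick's theorem gives I = A − B/2 + 1 = 319 − 10/2 + 1 = 315, so the closed region contains I + B = 315 + 10 = 325 lattice points.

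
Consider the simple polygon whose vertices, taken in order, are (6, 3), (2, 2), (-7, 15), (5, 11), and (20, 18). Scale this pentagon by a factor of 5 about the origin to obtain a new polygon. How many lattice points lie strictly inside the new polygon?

3481

By the shoelace formula, twice the signed area is |[6·2 − 2·3] + [2·15 − (-7)·2] + [(-7)·11 − 5·15] + [5·18 − 20·11] + [20·3 − 6·18]| = 280, so the area is 140.
The number of boundary lattice points is Σ gcd(|Δx|,|Δy|) = gcd(4,1) + gcd(9,13) + gcd(12,4) + gcd(15,7) + gcd(14,15) = 1+1+4+1+1 = 8.
Scaling by 5 multiplies the area by 5² = 25 (so the new area is 3500) and multiplies the boundary lattice-point count by 5, giving 40.
By Pick's theorem, the interior count of the dilated polygon is 3500 − 40/2 + 1 = 3481.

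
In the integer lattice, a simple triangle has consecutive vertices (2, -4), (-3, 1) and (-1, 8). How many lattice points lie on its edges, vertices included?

The number of boundary lattice points is Σ gcd(|Δx|,|Δy|) = gcd(5,5) + gcd(2,7) + gcd(3,12) = 5+1+3 = 9.

9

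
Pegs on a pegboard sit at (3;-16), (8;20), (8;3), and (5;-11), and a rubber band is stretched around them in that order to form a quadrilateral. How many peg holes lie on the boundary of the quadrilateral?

Summing gcd(|Δx|,|Δy|) over the edges gives the boundary count: gcd(5,36) + gcd(0,17) + gcd(3,14) + gcd(2,5) = 1+17+1+1 = 20.

20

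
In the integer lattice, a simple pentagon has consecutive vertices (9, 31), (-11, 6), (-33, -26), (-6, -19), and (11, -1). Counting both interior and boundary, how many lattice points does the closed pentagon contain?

964

The shoelace formula gives twice the area as |(9·6 − (-11)·31) + ((-11)·(-26) − (-33)·6) + ((-33)·(-19) − (-6)·(-26)) + ((-6)·(-1) − 11·(-19)) + (11·31 − 9·(-1))| = 1915, so the area is 957.5.
Summing gcd(|Δx|,|Δy|) over the edges gives the boundary count: gcd(20,25) + gcd(22,32) + gcd(27,7) + gcd(17,18) + gcd(2,32) = 5+2+1+1+2 = 11.
Pick's theorem gives I = A − B/2 + 1 = 957.5 − 11/2 + 1 = 953, so the closed region contains I + B = 953 + 11 = 964 lattice points.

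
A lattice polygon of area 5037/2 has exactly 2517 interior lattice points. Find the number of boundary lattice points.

Pick's theorem gives A = I + B/2 − 1, so B = 2(A − I + 1) = 2(5037/2 − 2517 + 1) = 5.

5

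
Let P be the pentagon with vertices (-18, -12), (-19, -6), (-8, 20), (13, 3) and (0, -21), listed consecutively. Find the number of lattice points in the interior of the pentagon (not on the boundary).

736

The shoelace formula gives twice the area as |((-18)·(-6) − (-19)·(-12)) + ((-19)·20 − (-8)·(-6)) + ((-8)·3 − 13·20) + (13·(-21) − 0·3) + (0·(-12) − (-18)·(-21))| = 1483, so the area is 741.5.
Along each edge there are gcd(|Δx|,|Δy|)+1 lattice points, so counting each shared vertex once the boundary has gcd(1,6) + gcd(11,26) + gcd(21,17) + gcd(13,24) + gcd(18,9) = 1+1+1+1+9 = 13.
By Pick's theorem A = I + B/2 − 1, so I = 741.5 − 13/2 + 1 = 736.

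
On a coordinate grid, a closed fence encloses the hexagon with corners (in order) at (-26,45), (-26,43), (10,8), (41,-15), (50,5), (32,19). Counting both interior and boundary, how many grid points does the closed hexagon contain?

Using the shoelace formula, 2A = |[(-26)·43 − (-26)·45] + [(-26)·8 − 10·43] + [10·(-15) − 41·8] + [41·5 − 50·(-15)] + [50·19 − 32·5] + [32·45 − (-26)·19]| = 2615, so the area is 1307.5.
Along each edge there are gcd(|Δx|,|Δy|)+1 lattice points, so counting each shared vertex once the boundary has gcd(0,2) + gcd(36,35) + gcd(31,23) + gcd(9,20) + gcd(18,14) + gcd(58,26) = 2+1+1+1+2+2 = 9.
Pick's theorem gives I = A − B/2 + 1 = 1307.5 − 9/2 + 1 = 1304, so the closed region contains I + B = 1304 + 9 = 1313 lattice points.

1313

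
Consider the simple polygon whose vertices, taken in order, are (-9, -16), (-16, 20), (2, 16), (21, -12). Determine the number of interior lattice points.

By the shoelace formula, twice the signed area is |[(-9)·20 − (-16)·(-16)] + [(-16)·16 − 2·20] + [2·(-12) − 21·16] + [21·(-16) − (-9)·(-12)]| = 1536, so the area is 768.
Along each edge there are gcd(|Δx|,|Δy|)+1 lattice points, so counting each shared vertex once the boundary has gcd(7,36) + gcd(18,4) + gcd(19,28) + gcd(30,4) = 1+2+1+2 = 6.
Pick's theorem gives I = A − B/2 + 1 = 768 − 6/2 + 1 = 766.

766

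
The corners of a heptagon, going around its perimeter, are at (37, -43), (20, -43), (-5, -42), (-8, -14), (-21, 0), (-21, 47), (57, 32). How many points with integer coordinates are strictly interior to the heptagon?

5123

Using the shoelace formula, 2A = |[37·(-43) − 20·(-43)] + [20·(-42) − (-5)·(-43)] + [(-5)·(-14) − (-8)·(-42)] + [(-8)·0 − (-21)·(-14)] + [(-21)·47 − (-21)·0] + [(-21)·32 − 57·47] + [57·(-43) − 37·32]| = 10319, so the area is 10319/2.
Summing gcd(|Δx|,|Δy|) over the edges gives the boundary count: gcd(17,0) + gcd(25,1) + gcd(3,28) + gcd(13,14) + gcd(0,47) + gcd(78,15) + gcd(20,75) = 17+1+1+1+47+3+5 = 75.
By Pick's theorem A = I + B/2 − 1, so I = 10319/2 − 75/2 + 1 = 5123.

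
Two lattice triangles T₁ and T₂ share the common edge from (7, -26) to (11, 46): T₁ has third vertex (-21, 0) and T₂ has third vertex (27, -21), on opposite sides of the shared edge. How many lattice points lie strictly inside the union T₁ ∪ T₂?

The union is the simple quadrilateral with vertices (7, -26), (-21, 0), (11, 46), (27, -21) in order.
Using the shoelace formula, 2A = |[7·0 − (-21)·(-26)] + [(-21)·46 − 11·0] + [11·(-21) − 27·46] + [27·(-26) − 7·(-21)]| = 3540, so the area is 1770.
Along each edge there are gcd(|Δx|,|Δy|)+1 lattice points, so counting each shared vertex once the boundary has gcd(28,26) + gcd(32,46) + gcd(16,67) + gcd(20,5) = 2+2+1+5 = 10.
By Pick's theorem I = A − B/2 + 1 = 1770 − 10/2 + 1 = 1766.

1766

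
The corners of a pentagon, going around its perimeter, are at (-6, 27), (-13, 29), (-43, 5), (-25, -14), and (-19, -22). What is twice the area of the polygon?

By the shoelace formula, twice the signed area is |((-6)·29 − (-13)·27) + ((-13)·5 − (-43)·29) + ((-43)·(-14) − (-25)·5) + ((-25)·(-22) − (-19)·(-14)) + ((-19)·27 − (-6)·(-22))| = 1725, so the area is 862.5.

1725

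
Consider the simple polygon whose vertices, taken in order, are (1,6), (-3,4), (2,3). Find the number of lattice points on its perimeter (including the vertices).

Summing gcd(|Δx|,|Δy|) over the edges gives the boundary count: gcd(4,2) + gcd(5,1) + gcd(1,3) = 2+1+1 = 4.

4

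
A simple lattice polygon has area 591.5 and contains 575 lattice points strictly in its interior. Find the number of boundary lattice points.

Pick's theorem gives A = I + B/2 − 1, so B = 2(A − I + 1) = 2(591.5 − 575 + 1) = 35.

35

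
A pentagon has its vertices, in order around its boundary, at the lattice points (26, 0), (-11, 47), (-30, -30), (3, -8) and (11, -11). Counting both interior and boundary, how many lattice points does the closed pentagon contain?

The shoelace formula gives twice the area as |(26·47 − (-11)·0) + ((-11)·(-30) − (-30)·47) + ((-30)·(-8) − 3·(-30)) + (3·(-11) − 11·(-8)) + (11·0 − 26·(-11))| = 3633, so the area is 1816.5.
Along each edge there are gcd(|Δx|,|Δy|)+1 lattice points, so counting each shared vertex once the boundary has gcd(37,47) + gcd(19,77) + gcd(33,22) + gcd(8,3) + gcd(15,11) = 1+1+11+1+1 = 15.
Pick's theorem gives I = A − B/2 + 1 = 1816.5 − 15/2 + 1 = 1810, so the closed region contains I + B = 1810 + 15 = 1825 lattice points.

1825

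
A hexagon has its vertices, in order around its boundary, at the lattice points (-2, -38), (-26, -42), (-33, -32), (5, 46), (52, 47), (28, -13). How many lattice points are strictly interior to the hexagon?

4016

Using the shoelace formula, 2A = |((-2)·(-42) − (-26)·(-38)) + ((-26)·(-32) − (-33)·(-42)) + ((-33)·46 − 5·(-32)) + (5·47 − 52·46) + (52·(-13) − 28·47) + (28·(-38) − (-2)·(-13))| = 8055, so the area is 8055/2.
Summing gcd(|Δx|,|Δy|) over the edges gives the boundary count: gcd(24,4) + gcd(7,10) + gcd(38,78) + gcd(47,1) + gcd(24,60) + gcd(30,25) = 4+1+2+1+12+5 = 25.
By Pick's theorem A = I + B/2 − 1, so I = 8055/2 − 25/2 + 1 = 4016.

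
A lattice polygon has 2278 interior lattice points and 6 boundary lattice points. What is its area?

2280

Pick's theorem states A = I + B/2 − 1, so A = 2278 + 6/2 − 1 = 2280.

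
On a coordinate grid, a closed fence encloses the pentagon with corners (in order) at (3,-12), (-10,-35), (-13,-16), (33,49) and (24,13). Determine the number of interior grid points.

846

By the shoelace formula, twice the signed area is |(3·(-35) − (-10)·(-12)) + ((-10)·(-16) − (-13)·(-35)) + ((-13)·49 − 33·(-16)) + (33·13 − 24·49) + (24·(-12) − 3·13)| = 1703, so the area is 851.5.
The number of boundary lattice points is Σ gcd(|Δx|,|Δy|) = gcd(13,23) + gcd(3,19) + gcd(46,65) + gcd(9,36) + gcd(21,25) = 1+1+1+9+1 = 13.
By Pick's theorem A = I + B/2 − 1, so I = 851.5 − 13/2 + 1 = 846.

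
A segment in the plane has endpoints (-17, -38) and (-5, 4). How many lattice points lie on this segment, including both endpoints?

The number of lattice points on a segment between lattice points is gcd(|Δx|,|Δy|) + 1 = gcd(12,42) + 1 = 6 + 1 = 7.

7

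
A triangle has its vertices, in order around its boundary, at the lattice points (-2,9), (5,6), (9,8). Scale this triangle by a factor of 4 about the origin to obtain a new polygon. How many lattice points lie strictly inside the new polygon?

Using the shoelace formula, 2A = |[(-2)·6 − 5·9] + [5·8 − 9·6] + [9·9 − (-2)·8]| = 26, so the area is 13.
The number of boundary lattice points is Σ gcd(|Δx|,|Δy|) = gcd(7,3) + gcd(4,2) + gcd(11,1) = 1+2+1 = 4.
Scaling by 4 multiplies the area by 4² = 16 (so the new area is 208) and multiplies the boundary lattice-point count by 4, giving 16.
By Pick's theorem, the interior count of the dilated polygon is 208 − 16/2 + 1 = 201.

201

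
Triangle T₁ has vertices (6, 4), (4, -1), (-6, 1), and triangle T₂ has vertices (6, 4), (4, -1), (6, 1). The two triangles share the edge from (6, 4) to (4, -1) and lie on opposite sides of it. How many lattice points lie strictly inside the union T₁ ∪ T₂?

26

The union is the simple quadrilateral with vertices (6, 4), (-6, 1), (4, -1), (6, 1) in order.
The shoelace formula gives twice the area as |[6·1 − (-6)·4] + [(-6)·(-1) − 4·1] + [4·1 − 6·(-1)] + [6·4 − 6·1]| = 60, so the area is 30.
Summing gcd(|Δx|,|Δy|) over the edges gives the boundary count: gcd(12,3) + gcd(10,2) + gcd(2,2) + gcd(0,3) = 3+2+2+3 = 10.
By Pick's theorem I = A − B/2 + 1 = 30 − 10/2 + 1 = 26.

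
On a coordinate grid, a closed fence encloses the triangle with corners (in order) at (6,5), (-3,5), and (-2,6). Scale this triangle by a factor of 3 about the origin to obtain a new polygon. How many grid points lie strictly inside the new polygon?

25

Using the shoelace formula, 2A = |(6·5 − (-3)·5) + ((-3)·6 − (-2)·5) + ((-2)·5 − 6·6)| = 9, so the area is 4.5.
Summing gcd(|Δx|,|Δy|) over the edges gives the boundary count: gcd(9,0) + gcd(1,1) + gcd(8,1) = 9+1+1 = 11.
Scaling by 3 multiplies the area by 3² = 9 (so the new area is 40.5) and multiplies the boundary lattice-point count by 3, giving 33.
By Pick's theorem, the interior count of the dilated polygon is 40.5 − 33/2 + 1 = 25.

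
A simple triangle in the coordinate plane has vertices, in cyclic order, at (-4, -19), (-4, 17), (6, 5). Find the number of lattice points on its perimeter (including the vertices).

40

Along each edge there are gcd(|Δx|,|Δy|)+1 lattice points, so counting each shared vertex once the boundary has gcd(0,36) + gcd(10,12) + gcd(10,24) = 36+2+2 = 40.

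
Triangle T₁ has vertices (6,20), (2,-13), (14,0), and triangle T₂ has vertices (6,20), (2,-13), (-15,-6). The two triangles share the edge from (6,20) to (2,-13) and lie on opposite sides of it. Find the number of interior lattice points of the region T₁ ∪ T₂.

464

The union is the simple quadrilateral with vertices (6,20), (14,0), (2,-13), (-15,-6) in order.
The shoelace formula gives twice the area as |[6·0 − 14·20] + [14·(-13) − 2·0] + [2·(-6) − (-15)·(-13)] + [(-15)·20 − 6·(-6)]| = 933, so the area is 933/2.
Along each edge there are gcd(|Δx|,|Δy|)+1 lattice points, so counting each shared vertex once the boundary has gcd(8,20) + gcd(12,13) + gcd(17,7) + gcd(21,26) = 4+1+1+1 = 7.
By Pick's theorem I = A − B/2 + 1 = 933/2 − 7/2 + 1 = 464.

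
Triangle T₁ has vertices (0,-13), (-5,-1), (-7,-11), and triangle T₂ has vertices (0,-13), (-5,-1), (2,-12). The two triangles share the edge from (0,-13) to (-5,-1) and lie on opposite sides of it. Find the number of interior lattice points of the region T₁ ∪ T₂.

50

The union is the simple quadrilateral with vertices (0,-13), (-7,-11), (-5,-1), (2,-12) in order.
Using the shoelace formula, 2A = |(0·(-11) − (-7)·(-13)) + ((-7)·(-1) − (-5)·(-11)) + ((-5)·(-12) − 2·(-1)) + (2·(-13) − 0·(-12))| = 103, so the area is 103/2.
The number of boundary lattice points is Σ gcd(|Δx|,|Δy|) = gcd(7,2) + gcd(2,10) + gcd(7,11) + gcd(2,1) = 1+2+1+1 = 5.
By Pick's theorem I = A − B/2 + 1 = 103/2 − 5/2 + 1 = 50.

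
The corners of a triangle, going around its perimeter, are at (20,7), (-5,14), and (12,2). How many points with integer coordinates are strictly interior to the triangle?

90

Using the shoelace formula, 2A = |(20·14 − (-5)·7) + ((-5)·2 − 12·14) + (12·7 − 20·2)| = 181, so the area is 181/2.
Summing gcd(|Δx|,|Δy|) over the edges gives the boundary count: gcd(25,7) + gcd(17,12) + gcd(8,5) = 1+1+1 = 3.
Pick's theorem gives I = A − B/2 + 1 = 181/2 − 3/2 + 1 = 90.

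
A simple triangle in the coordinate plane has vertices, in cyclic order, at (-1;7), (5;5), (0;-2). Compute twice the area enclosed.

52

Using the shoelace formula, 2A = |((-1)·5 − 5·7) + (5·(-2) − 0·5) + (0·7 − (-1)·(-2))| = 52, so the area is 26.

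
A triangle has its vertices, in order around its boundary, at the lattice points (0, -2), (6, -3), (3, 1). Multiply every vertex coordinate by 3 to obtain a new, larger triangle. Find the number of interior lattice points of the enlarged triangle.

By the shoelace formula, twice the signed area is |(0·(-3) − 6·(-2)) + (6·1 − 3·(-3)) + (3·(-2) − 0·1)| = 21, so the area is 21/2.
Along each edge there are gcd(|Δx|,|Δy|)+1 lattice points, so counting each shared vertex once the boundary has gcd(6,1) + gcd(3,4) + gcd(3,3) = 1+1+3 = 5.
Scaling by 3 multiplies the area by 3² = 9 (so the new area is 189/2) and multiplies the boundary lattice-point count by 3, giving 15.
By Pick's theorem, the interior count of the dilated polygon is 189/2 − 15/2 + 1 = 88.

88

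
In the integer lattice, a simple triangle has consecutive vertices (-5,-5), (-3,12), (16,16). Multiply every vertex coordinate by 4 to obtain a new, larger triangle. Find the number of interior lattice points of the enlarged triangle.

2475

Using the shoelace formula, 2A = |((-5)·12 − (-3)·(-5)) + ((-3)·16 − 16·12) + (16·(-5) − (-5)·16)| = 315, so the area is 315/2.
The number of boundary lattice points is Σ gcd(|Δx|,|Δy|) = gcd(2,17) + gcd(19,4) + gcd(21,21) = 1+1+21 = 23.
Scaling by 4 multiplies the area by 4² = 16 (so the new area is 2520) and multiplies the boundary lattice-point count by 4, giving 92.
By Pick's theorem, the interior count of the dilated polygon is 2520 − 92/2 + 1 = 2475.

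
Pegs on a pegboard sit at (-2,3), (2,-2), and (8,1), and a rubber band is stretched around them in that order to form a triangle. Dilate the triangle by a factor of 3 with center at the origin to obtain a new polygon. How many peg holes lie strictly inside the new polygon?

181

Using the shoelace formula, 2A = |[(-2)·(-2) − 2·3] + [2·1 − 8·(-2)] + [8·3 − (-2)·1]| = 42, so the area is 21.
Summing gcd(|Δx|,|Δy|) over the edges gives the boundary count: gcd(4,5) + gcd(6,3) + gcd(10,2) = 1+3+2 = 6.
Scaling by 3 multiplies the area by 3² = 9 (so the new area is 189) and multiplies the boundary lattice-point count by 3, giving 18.
By Pick's theorem, the interior count of the dilated polygon is 189 − 18/2 + 1 = 181.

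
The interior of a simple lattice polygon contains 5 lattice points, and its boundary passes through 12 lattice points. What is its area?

10

By Pick's theorem, A = I + B/2 − 1 = 5 + 12/2 − 1 = 10.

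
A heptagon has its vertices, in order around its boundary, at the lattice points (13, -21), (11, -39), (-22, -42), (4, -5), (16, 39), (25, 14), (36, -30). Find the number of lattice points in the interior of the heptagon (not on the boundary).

1716

By the shoelace formula, twice the signed area is |[13·(-39) − 11·(-21)] + [11·(-42) − (-22)·(-39)] + [(-22)·(-5) − 4·(-42)] + [4·39 − 16·(-5)] + [16·14 − 25·39] + [25·(-30) − 36·14] + [36·(-21) − 13·(-30)]| = 3453, so the area is 1726.5.
The number of boundary lattice points is Σ gcd(|Δx|,|Δy|) = gcd(2,18) + gcd(33,3) + gcd(26,37) + gcd(12,44) + gcd(9,25) + gcd(11,44) + gcd(23,9) = 2+3+1+4+1+11+1 = 23.
By Pick's theorem A = I + B/2 − 1, so I = 1726.5 − 23/2 + 1 = 1716.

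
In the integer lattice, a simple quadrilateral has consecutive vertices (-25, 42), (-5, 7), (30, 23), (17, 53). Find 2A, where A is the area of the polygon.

The shoelace formula gives twice the area as |((-25)·7 − (-5)·42) + ((-5)·23 − 30·7) + (30·53 − 17·23) + (17·42 − (-25)·53)| = 2948, so the area is 1474.

2948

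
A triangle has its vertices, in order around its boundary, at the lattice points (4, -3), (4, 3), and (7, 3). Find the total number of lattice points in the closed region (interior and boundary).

By the shoelace formula, twice the signed area is |(4·3 − 4·(-3)) + (4·3 − 7·3) + (7·(-3) − 4·3)| = 18, so the area is 9.
Summing gcd(|Δx|,|Δy|) over the edges gives the boundary count: gcd(0,6) + gcd(3,0) + gcd(3,6) = 6+3+3 = 12.
Pick's theorem gives I = A − B/2 + 1 = 9 − 12/2 + 1 = 4, so the closed region contains I + B = 4 + 12 = 16 lattice points.

16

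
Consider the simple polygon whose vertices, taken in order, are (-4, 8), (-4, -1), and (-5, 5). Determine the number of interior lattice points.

0

Using the shoelace formula, 2A = |((-4)·(-1) − (-4)·8) + ((-4)·5 − (-5)·(-1)) + ((-5)·8 − (-4)·5)| = 9, so the area is 9/2.
The number of boundary lattice points is Σ gcd(|Δx|,|Δy|) = gcd(0,9) + gcd(1,6) + gcd(1,3) = 9+1+1 = 11.
Pick's theorem gives I = A − B/2 + 1 = 9/2 − 11/2 + 1 = 0.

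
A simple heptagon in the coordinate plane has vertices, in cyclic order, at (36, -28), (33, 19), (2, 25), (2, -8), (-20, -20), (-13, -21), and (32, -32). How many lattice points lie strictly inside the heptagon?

By the shoelace formula, twice the signed area is |[36·19 − 33·(-28)] + [33·25 − 2·19] + [2·(-8) − 2·25] + [2·(-20) − (-20)·(-8)] + [(-20)·(-21) − (-13)·(-20)] + [(-13)·(-32) − 32·(-21)] + [32·(-28) − 36·(-32)]| = 3633, so the area is 1816.5.
Summing gcd(|Δx|,|Δy|) over the edges gives the boundary count: gcd(3,47) + gcd(31,6) + gcd(0,33) + gcd(22,12) + gcd(7,1) + gcd(45,11) + gcd(4,4) = 1+1+33+2+1+1+4 = 43.
By Pick's theorem A = I + B/2 − 1, so I = 1816.5 − 43/2 + 1 = 1796.

1796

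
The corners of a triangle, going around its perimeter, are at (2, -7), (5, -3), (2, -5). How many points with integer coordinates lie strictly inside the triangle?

Using the shoelace formula, 2A = |(2·(-3) − 5·(-7)) + (5·(-5) − 2·(-3)) + (2·(-7) − 2·(-5))| = 6, so the area is 3.
Along each edge there are gcd(|Δx|,|Δy|)+1 lattice points, so counting each shared vertex once the boundary has gcd(3,4) + gcd(3,2) + gcd(0,2) = 1+1+2 = 4.
Pick's theorem gives I = A − B/2 + 1 = 3 − 4/2 + 1 = 2.

2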